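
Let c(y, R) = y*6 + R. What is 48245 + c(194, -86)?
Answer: 49323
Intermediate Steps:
c(y, R) = R + 6*y (c(y, R) = 6*y + R = R + 6*y)
48245 + c(194, -86) = 48245 + (-86 + 6*194) = 48245 + (-86 + 1164) = 48245 + 1078 = 49323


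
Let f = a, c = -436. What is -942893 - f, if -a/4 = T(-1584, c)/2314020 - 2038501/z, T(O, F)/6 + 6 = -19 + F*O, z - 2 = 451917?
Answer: -82170113331298323/87145800365 ≈ -9.4290e+5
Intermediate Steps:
z = 451919 (z = 2 + 451917 = 451919)
T(O, F) = -150 + 6*F*O (T(O, F) = -36 + 6*(-19 + F*O) = -36 + (-114 + 6*F*O) = -150 + 6*F*O)
a = 948187742378/87145800365 (a = -4*((-150 + 6*(-436)*(-1584))/2314020 - 2038501/451919) = -4*((-150 + 4143744)*(1/2314020) - 2038501*1/451919) = -4*(4143594*(1/2314020) - 2038501/451919) = -4*(690599/385670 - 2038501/451919) = -4*(-474093871189/174291600730) = 948187742378/87145800365 ≈ 10.880)
f = 948187742378/87145800365 ≈ 10.880
-942893 - f = -942893 - 1*948187742378/87145800365 = -942893 - 948187742378/87145800365 = -82170113331298323/87145800365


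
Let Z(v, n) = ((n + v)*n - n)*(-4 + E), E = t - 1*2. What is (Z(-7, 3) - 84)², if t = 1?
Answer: 81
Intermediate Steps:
E = -1 (E = 1 - 1*2 = 1 - 2 = -1)
Z(v, n) = 5*n - 5*n*(n + v) (Z(v, n) = ((n + v)*n - n)*(-4 - 1) = (n*(n + v) - n)*(-5) = (-n + n*(n + v))*(-5) = 5*n - 5*n*(n + v))
(Z(-7, 3) - 84)² = (5*3*(1 - 1*3 - 1*(-7)) - 84)² = (5*3*(1 - 3 + 7) - 84)² = (5*3*5 - 84)² = (75 - 84)² = (-9)² = 81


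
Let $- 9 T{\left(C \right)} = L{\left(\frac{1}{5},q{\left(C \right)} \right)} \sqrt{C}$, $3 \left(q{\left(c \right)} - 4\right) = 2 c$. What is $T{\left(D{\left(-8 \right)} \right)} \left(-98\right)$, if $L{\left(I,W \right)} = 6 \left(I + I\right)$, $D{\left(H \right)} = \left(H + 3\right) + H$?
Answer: $\frac{392 i \sqrt{13}}{15} \approx 94.225 i$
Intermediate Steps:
$D{\left(H \right)} = 3 + 2 H$ ($D{\left(H \right)} = \left(3 + H\right) + H = 3 + 2 H$)
$q{\left(c \right)} = 4 + \frac{2 c}{3}$
$L{\left(I,W \right)} = 12 I$ ($L{\left(I,W \right)} = 6 \cdot 2 I = 12 I$)
$T{\left(C \right)} = - \frac{4 \sqrt{C}}{15}$ ($T{\left(C \right)} = - \frac{\frac{12}{5} \sqrt{C}}{9} = - \frac{4 \sqrt{C}}{15}$)
$T{\left(D{\left(-8 \right)} \right)} \left(-98\right) = - \frac{4 \sqrt{3 + 2 \left(-8\right)}}{15} \left(-98\right) = - \frac{4 \sqrt{3 - 16}}{15} \left(-98\right) = - \frac{4 \sqrt{-13}}{15} \left(-98\right) = - \frac{4 i \sqrt{13}}{15} \left(-98\right) = \frac{392 i \sqrt{13}}{15}$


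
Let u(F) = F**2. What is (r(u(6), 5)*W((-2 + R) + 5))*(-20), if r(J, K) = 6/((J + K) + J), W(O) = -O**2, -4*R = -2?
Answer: 210/11 ≈ 19.091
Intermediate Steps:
R = 1/2 (R = -1/4*(-2) = 1/2 ≈ 0.50000)
r(J, K) = 6/(K + 2*J)
(r(u(6), 5)*W((-2 + R) + 5))*(-20) = ((6/(5 + 2*6**2))*(-((-2 + 1/2) + 5)**2))*(-20) = ((6/(5 + 2*36))*(-(-3/2 + 5)**2))*(-20) = ((6/(5 + 72))*(-(7/2)**2))*(-20) = ((6/77)*(-1*49/4))*(-20) = ((6*(1/77))*(-49/4))*(-20) = ((6/77)*(-49/4))*(-20) = -21/22*(-20) = 210/11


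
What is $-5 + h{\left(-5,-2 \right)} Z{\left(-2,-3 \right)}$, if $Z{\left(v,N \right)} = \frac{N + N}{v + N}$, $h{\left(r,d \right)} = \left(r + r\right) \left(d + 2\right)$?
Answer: $-5$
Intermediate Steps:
$h{\left(r,d \right)} = 2 r \left(2 + d\right)$
$Z{\left(v,N \right)} = \frac{2 N}{N + v}$
$-5 + h{\left(-5,-2 \right)} Z{\left(-2,-3 \right)} = -5 + 2 \left(-5\right) \left(2 - 2\right) 2 \left(-3\right) \frac{1}{-3 - 2} = -5 + 2 \left(-5\right) 0 \cdot 2 \left(-3\right) \frac{1}{-5} = -5 + 0 \cdot 2 \left(-3\right) \left(- \frac{1}{5}\right) = -5 + 0 \cdot \frac{6}{5} = -5 + 0 = -5$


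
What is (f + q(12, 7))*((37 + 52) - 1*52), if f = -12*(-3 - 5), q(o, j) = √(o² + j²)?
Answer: 3552 + 37*√193 ≈ 4066.0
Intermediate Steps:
q(o, j) = √(j² + o²)
f = 96 (f = -12*(-8) = -3*(-32) = 96)
(f + q(12, 7))*((37 + 52) - 1*52) = (96 + √(7² + 12²))*((37 + 52) - 1*52) = (96 + √(49 + 144))*(89 - 52) = (96 + √193)*37 = 3552 + 37*√193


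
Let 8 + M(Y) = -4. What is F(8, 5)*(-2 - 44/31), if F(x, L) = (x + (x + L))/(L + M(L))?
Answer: 318/31 ≈ 10.258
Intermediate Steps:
M(Y) = -12 (M(Y) = -8 - 4 = -12)
F(x, L) = (L + 2*x)/(-12 + L) (F(x, L) = (x + (x + L))/(L - 12) = (x + (L + x))/(-12 + L) = (L + 2*x)/(-12 + L))
F(8, 5)*(-2 - 44/31) = ((5 + 2*8)/(-12 + 5))*(-2 - 44/31) = ((5 + 16)/(-7))*(-2 - 44*1/31) = (-1/7*21)*(-2 - 44/31) = -3*(-106/31) = 318/31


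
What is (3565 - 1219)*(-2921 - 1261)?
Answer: -9810972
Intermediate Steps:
(3565 - 1219)*(-2921 - 1261) = 2346*(-4182) = -9810972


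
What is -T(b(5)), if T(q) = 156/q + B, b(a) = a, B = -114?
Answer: 414/5 ≈ 82.800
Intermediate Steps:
T(q) = -114 + 156/q (T(q) = 156/q - 114 = -114 + 156/q)
-T(b(5)) = -(-114 + 156/5) = -1*(-414/5) = 414/5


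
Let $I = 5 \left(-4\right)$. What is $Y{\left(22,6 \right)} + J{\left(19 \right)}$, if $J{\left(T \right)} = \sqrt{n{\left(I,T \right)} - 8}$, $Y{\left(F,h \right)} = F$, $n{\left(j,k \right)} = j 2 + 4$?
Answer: $22 + 2 i \sqrt{11} \approx 22.0 + 6.6332 i$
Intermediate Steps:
$I = -20$
$n{\left(j,k \right)} = 4 + 2 j$ ($n{\left(j,k \right)} = 2 j + 4 = 4 + 2 j$)
$J{\left(T \right)} = 2 i \sqrt{11}$ ($J{\left(T \right)} = \sqrt{\left(4 + 2 \left(-20\right)\right) - 8} = \sqrt{\left(4 - 40\right) - 8} = \sqrt{-36 - 8} = \sqrt{-44} = 2 i \sqrt{11}$)
$Y{\left(22,6 \right)} + J{\left(19 \right)} = 22 + 2 i \sqrt{11}$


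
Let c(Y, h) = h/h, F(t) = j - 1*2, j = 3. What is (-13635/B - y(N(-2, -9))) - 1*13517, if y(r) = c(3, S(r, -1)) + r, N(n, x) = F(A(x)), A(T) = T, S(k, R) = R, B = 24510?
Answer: -22090955/1634 ≈ -13520.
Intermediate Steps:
F(t) = 1 (F(t) = 3 - 1*2 = 3 - 2 = 1)
N(n, x) = 1
c(Y, h) = 1
y(r) = 1 + r
(-13635/B - y(N(-2, -9))) - 1*13517 = (-13635/24510 - (1 + 1)) - 1*13517 = (-13635*1/24510 - 1*2) - 13517 = (-909/1634 - 2) - 13517 = -4177/1634 - 13517 = -22090955/1634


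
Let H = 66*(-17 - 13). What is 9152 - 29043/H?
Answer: 2016667/220 ≈ 9166.7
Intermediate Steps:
H = -1980 (H = 66*(-30) = -1980)
9152 - 29043/H = 9152 - 29043/(-1980) = 9152 - 29043*(-1/1980) = 9152 + 3227/220 = 2016667/220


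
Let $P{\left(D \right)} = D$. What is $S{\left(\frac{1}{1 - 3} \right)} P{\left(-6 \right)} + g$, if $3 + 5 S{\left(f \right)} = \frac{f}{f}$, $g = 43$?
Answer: $\frac{227}{5} \approx 45.4$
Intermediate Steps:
$S{\left(f \right)} = - \frac{2}{5}$ ($S{\left(f \right)} = - \frac{3}{5} + \frac{f \frac{1}{f}}{5} = - \frac{3}{5} + \frac{1}{5} \cdot 1 = - \frac{3}{5} + \frac{1}{5} = - \frac{2}{5}$)
$S{\left(\frac{1}{1 - 3} \right)} P{\left(-6 \right)} + g = \left(- \frac{2}{5}\right) \left(-6\right) + 43 = \frac{12}{5} + 43 = \frac{227}{5}$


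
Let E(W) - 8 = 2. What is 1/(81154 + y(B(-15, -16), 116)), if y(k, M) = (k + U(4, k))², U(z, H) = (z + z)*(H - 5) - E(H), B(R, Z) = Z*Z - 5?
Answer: 1/4960835 ≈ 2.0158e-7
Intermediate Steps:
B(R, Z) = -5 + Z² (B(R, Z) = Z² - 5 = -5 + Z²)
E(W) = 10 (E(W) = 8 + 2 = 10)
U(z, H) = -10 + 2*z*(-5 + H) (U(z, H) = (z + z)*(H - 5) - 1*10 = (2*z)*(-5 + H) - 10 = 2*z*(-5 + H) - 10 = -10 + 2*z*(-5 + H))
y(k, M) = (-50 + 9*k)² (y(k, M) = (k + (-10 - 10*4 + 2*k*4))² = (k + (-10 - 40 + 8*k))² = (k + (-50 + 8*k))² = (-50 + 9*k)²)
1/(81154 + y(B(-15, -16), 116)) = 1/(81154 + (-50 + 9*(-5 + (-16)²))²) = 1/(81154 + (-50 + 9*(-5 + 256))²) = 1/(81154 + (-50 + 9*251)²) = 1/(81154 + (-50 + 2259)²) = 1/(81154 + 2209²) = 1/(81154 + 4879681) = 1/4960835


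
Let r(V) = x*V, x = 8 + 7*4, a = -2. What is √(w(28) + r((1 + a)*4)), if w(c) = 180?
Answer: 6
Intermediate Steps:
x = 36 (x = 8 + 28 = 36)
r(V) = 36*V
√(w(28) + r((1 + a)*4)) = √(180 + 36*((1 - 2)*4)) = √(180 + 36*(-1*4)) = √(180 + 36*(-4)) = √(180 - 144) = √36 = 6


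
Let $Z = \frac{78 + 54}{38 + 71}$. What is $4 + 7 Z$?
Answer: $\frac{1360}{109} \approx 12.477$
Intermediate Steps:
$Z = \frac{132}{109} \approx 1.211$
$4 + 7 Z = 4 + 7 \cdot \frac{132}{109} = 4 + \frac{924}{109} = \frac{1360}{109}$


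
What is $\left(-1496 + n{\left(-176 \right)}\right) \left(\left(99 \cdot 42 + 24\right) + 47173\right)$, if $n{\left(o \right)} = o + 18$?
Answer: $-84941170$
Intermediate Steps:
$n{\left(o \right)} = 18 + o$
$\left(-1496 + n{\left(-176 \right)}\right) \left(\left(99 \cdot 42 + 24\right) + 47173\right) = \left(-1496 + \left(18 - 176\right)\right) \left(\left(99 \cdot 42 + 24\right) + 47173\right) = \left(-1496 - 158\right) \left(\left(4158 + 24\right) + 47173\right) = - 1654 \left(4182 + 47173\right) = \left(-1654\right) 51355 = -84941170$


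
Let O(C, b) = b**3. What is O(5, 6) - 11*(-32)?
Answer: 568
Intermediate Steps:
O(5, 6) - 11*(-32) = 6**3 - 11*(-32) = 216 + 352 = 568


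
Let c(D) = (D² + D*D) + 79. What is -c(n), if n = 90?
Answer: -16279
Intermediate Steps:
c(D) = 79 + 2*D² (c(D) = (D² + D²) + 79 = 2*D² + 79 = 79 + 2*D²)
-c(n) = -(79 + 2*90²) = -(79 + 2*8100) = -(79 + 16200) = -1*16279 = -16279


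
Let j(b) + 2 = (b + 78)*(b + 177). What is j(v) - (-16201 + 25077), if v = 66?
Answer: 26114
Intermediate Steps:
j(b) = -2 + (78 + b)*(177 + b) (j(b) = -2 + (b + 78)*(b + 177) = -2 + (78 + b)*(177 + b))
j(v) - (-16201 + 25077) = (13804 + 66² + 255*66) - (-16201 + 25077) = (13804 + 4356 + 16830) - 1*8876 = 34990 - 8876 = 26114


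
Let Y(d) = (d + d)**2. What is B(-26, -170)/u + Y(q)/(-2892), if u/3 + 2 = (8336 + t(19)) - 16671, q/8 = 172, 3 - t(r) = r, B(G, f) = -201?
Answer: -15815321287/6039219 ≈ -2618.8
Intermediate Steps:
t(r) = 3 - r
q = 1376 (q = 8*172 = 1376)
u = -25059 (u = -6 + 3*((8336 + (3 - 1*19)) - 16671) = -6 + 3*((8336 + (3 - 19)) - 16671) = -6 + 3*((8336 - 16) - 16671) = -6 + 3*(8320 - 16671) = -6 + 3*(-8351) = -6 - 25053 = -25059)
Y(d) = 4*d**2 (Y(d) = (2*d)**2 = 4*d**2)
B(-26, -170)/u + Y(q)/(-2892) = -201/(-25059) + (4*1376**2)/(-2892) = -201*(-1/25059) + (4*1893376)*(-1/2892) = 67/8353 + 7573504*(-1/2892) = 67/8353 - 1893376/723 = -15815321287/6039219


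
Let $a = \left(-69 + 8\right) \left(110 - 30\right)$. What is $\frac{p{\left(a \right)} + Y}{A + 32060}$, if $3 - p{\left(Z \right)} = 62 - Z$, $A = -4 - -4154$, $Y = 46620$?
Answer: $\frac{41681}{36210} \approx 1.1511$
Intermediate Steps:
$a = -4880$ ($a = \left(-61\right) 80 = -4880$)
$A = 4150$ ($A = -4 + 4154 = 4150$)
$p{\left(Z \right)} = -59 + Z$ ($p{\left(Z \right)} = 3 - \left(62 - Z\right) = 3 + \left(-62 + Z\right) = -59 + Z$)
$\frac{p{\left(a \right)} + Y}{A + 32060} = \frac{\left(-59 - 4880\right) + 46620}{4150 + 32060} = \frac{-4939 + 46620}{36210} = 41681 \cdot \frac{1}{36210} = \frac{41681}{36210}$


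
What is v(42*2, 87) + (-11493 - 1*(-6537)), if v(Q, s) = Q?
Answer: -4872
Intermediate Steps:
v(42*2, 87) + (-11493 - 1*(-6537)) = 42*2 + (-11493 - 1*(-6537)) = 84 + (-11493 + 6537) = 84 - 4956 = -4872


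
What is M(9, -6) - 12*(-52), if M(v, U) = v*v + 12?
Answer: 717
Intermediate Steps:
M(v, U) = 12 + v² (M(v, U) = v² + 12 = 12 + v²)
M(9, -6) - 12*(-52) = (12 + 9²) - 12*(-52) = (12 + 81) + 624 = 93 + 624 = 717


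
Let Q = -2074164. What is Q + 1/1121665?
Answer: -2326517163059/1121665 ≈ -2.0742e+6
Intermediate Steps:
Q + 1/1121665 = -2074164 + 1/1121665 = -2326517163059/1121665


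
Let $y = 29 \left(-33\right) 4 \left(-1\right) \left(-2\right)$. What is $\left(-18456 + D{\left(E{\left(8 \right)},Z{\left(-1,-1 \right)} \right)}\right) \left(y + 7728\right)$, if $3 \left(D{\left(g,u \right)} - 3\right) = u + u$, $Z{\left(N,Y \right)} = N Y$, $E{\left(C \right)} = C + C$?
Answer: $-1328568$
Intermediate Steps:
$E{\left(C \right)} = 2 C$
$D{\left(g,u \right)} = 3 + \frac{2 u}{3}$ ($D{\left(g,u \right)} = 3 + \frac{u + u}{3} = 3 + \frac{2 u}{3}$)
$y = -7656$ ($y = - 957 \left(\left(-4\right) \left(-2\right)\right) = \left(-957\right) 8 = -7656$)
$\left(-18456 + D{\left(E{\left(8 \right)},Z{\left(-1,-1 \right)} \right)}\right) \left(y + 7728\right) = \left(-18456 + \left(3 + \frac{2 \left(\left(-1\right) \left(-1\right)\right)}{3}\right)\right) \left(-7656 + 7728\right) = \left(-18456 + \left(3 + \frac{2}{3} \cdot 1\right)\right) 72 = \left(-18456 + \left(3 + \frac{2}{3}\right)\right) 72 = \left(-18456 + \frac{11}{3}\right) 72 = \left(- \frac{55357}{3}\right) 72 = -1328568$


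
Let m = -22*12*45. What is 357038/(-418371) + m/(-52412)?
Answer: -3435707044/5481915213 ≈ -0.62673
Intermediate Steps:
m = -11880 (m = -264*45 = -11880)
357038/(-418371) + m/(-52412) = 357038/(-418371) - 11880/(-52412) = 357038*(-1/418371) - 11880*(-1/52412) = -357038/418371 + 2970/13103 = -3435707044/5481915213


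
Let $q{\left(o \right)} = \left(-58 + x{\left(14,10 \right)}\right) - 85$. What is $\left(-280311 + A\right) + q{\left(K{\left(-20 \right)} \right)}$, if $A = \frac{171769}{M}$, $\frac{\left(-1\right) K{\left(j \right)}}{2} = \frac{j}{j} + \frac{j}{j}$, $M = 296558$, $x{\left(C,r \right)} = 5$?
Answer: $- \frac{83169222773}{296558} \approx -2.8045 \cdot 10^{5}$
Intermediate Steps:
$K{\left(j \right)} = -4$ ($K{\left(j \right)} = - 2 \left(\frac{j}{j} + \frac{j}{j}\right) = - 2 \left(1 + 1\right) = \left(-2\right) 2 = -4$)
$q{\left(o \right)} = -138$ ($q{\left(o \right)} = \left(-58 + 5\right) - 85 = -53 - 85 = -138$)
$A = \frac{171769}{296558} \approx 0.57921$
$\left(-280311 + A\right) + q{\left(K{\left(-20 \right)} \right)} = \left(-280311 + \frac{171769}{296558}\right) - 138 = - \frac{83128297769}{296558} - 138 = - \frac{83169222773}{296558}$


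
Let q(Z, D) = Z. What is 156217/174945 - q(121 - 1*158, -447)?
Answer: 6629182/174945 ≈ 37.893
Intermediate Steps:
156217/174945 - q(121 - 1*158, -447) = 156217/174945 - (121 - 1*158) = 156217*(1/174945) - (121 - 158) = 156217/174945 - 1*(-37) = 156217/174945 + 37 = 6629182/174945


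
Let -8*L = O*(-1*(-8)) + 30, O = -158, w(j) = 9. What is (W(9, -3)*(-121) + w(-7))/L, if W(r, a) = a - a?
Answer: 36/617 ≈ 0.058347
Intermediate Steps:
W(r, a) = 0
L = 617/4 (L = -(-(-158)*(-8) + 30)/8 = -(-158*8 + 30)/8 = -(-1264 + 30)/8 = -⅛*(-1234) = 617/4 ≈ 154.25)
(W(9, -3)*(-121) + w(-7))/L = (0*(-121) + 9)/(617/4) = (0 + 9)*(4/617) = 9*(4/617) = 36/617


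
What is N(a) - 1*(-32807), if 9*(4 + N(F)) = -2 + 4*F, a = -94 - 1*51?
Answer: 98215/3 ≈ 32738.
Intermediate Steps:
a = -145 (a = -94 - 51 = -145)
N(F) = -38/9 + 4*F/9 (N(F) = -4 + (-2 + 4*F)/9 = -4 + (-2/9 + 4*F/9) = -38/9 + 4*F/9)
N(a) - 1*(-32807) = (-38/9 + (4/9)*(-145)) - 1*(-32807) = (-38/9 - 580/9) + 32807 = -206/3 + 32807 = 98215/3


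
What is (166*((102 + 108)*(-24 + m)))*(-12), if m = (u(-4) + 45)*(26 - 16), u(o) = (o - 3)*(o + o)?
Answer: -412463520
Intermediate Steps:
u(o) = 2*o*(-3 + o) (u(o) = (-3 + o)*(2*o) = 2*o*(-3 + o))
m = 1010 (m = (2*(-4)*(-3 - 4) + 45)*(26 - 16) = (2*(-4)*(-7) + 45)*10 = (56 + 45)*10 = 101*10 = 1010)
(166*((102 + 108)*(-24 + m)))*(-12) = (166*((102 + 108)*(-24 + 1010)))*(-12) = (166*(210*986))*(-12) = (166*207060)*(-12) = 34371960*(-12) = -412463520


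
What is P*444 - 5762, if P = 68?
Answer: 24430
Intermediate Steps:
P*444 - 5762 = 68*444 - 5762 = 30192 - 5762 = 24430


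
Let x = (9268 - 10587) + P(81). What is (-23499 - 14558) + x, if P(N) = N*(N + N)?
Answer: -26254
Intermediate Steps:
P(N) = 2*N² (P(N) = N*(2*N) = 2*N²)
x = 11803 (x = (9268 - 10587) + 2*81² = -1319 + 2*6561 = -1319 + 13122 = 11803)
(-23499 - 14558) + x = (-23499 - 14558) + 11803 = -38057 + 11803 = -26254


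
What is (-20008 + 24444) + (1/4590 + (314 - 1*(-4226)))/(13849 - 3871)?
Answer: 203185291321/45799020 ≈ 4436.5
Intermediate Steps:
(-20008 + 24444) + (1/4590 + (314 - 1*(-4226)))/(13849 - 3871) = 4436 + (1/4590 + (314 + 4226))/9978 = 4436 + (1/4590 + 4540)*(1/9978) = 4436 + (20838601/4590)*(1/9978) = 4436 + 20838601/45799020 = 203185291321/45799020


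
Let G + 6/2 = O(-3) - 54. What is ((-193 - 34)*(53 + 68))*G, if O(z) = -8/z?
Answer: 4477121/3 ≈ 1.4924e+6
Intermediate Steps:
G = -163/3 (G = -3 + (-8/(-3) - 54) = -3 + (-8*(-1/3) - 54) = -3 + (8/3 - 54) = -3 - 154/3 = -163/3 ≈ -54.333)
((-193 - 34)*(53 + 68))*G = ((-193 - 34)*(53 + 68))*(-163/3) = -227*121*(-163/3) = -27467*(-163/3) = 4477121/3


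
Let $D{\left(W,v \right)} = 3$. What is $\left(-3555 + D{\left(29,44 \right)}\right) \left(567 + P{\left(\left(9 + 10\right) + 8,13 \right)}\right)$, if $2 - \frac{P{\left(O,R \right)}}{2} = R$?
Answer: $-1935840$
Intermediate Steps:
$P{\left(O,R \right)} = 4 - 2 R$
$\left(-3555 + D{\left(29,44 \right)}\right) \left(567 + P{\left(\left(9 + 10\right) + 8,13 \right)}\right) = \left(-3555 + 3\right) \left(567 + \left(4 - 26\right)\right) = - 3552 \left(567 + \left(4 - 26\right)\right) = - 3552 \left(567 - 22\right) = \left(-3552\right) 545 = -1935840$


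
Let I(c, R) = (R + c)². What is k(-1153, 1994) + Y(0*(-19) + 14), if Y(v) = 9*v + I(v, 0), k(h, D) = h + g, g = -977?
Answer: -1808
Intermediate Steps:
k(h, D) = -977 + h (k(h, D) = h - 977 = -977 + h)
Y(v) = v² + 9*v (Y(v) = 9*v + (0 + v)² = 9*v + v² = v² + 9*v)
k(-1153, 1994) + Y(0*(-19) + 14) = (-977 - 1153) + (0*(-19) + 14)*(9 + (0*(-19) + 14)) = -2130 + (0 + 14)*(9 + (0 + 14)) = -2130 + 14*(9 + 14) = -2130 + 14*23 = -2130 + 322 = -1808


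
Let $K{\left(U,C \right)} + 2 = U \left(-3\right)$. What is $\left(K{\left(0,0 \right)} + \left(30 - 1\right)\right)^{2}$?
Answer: $729$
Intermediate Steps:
$K{\left(U,C \right)} = -2 - 3 U$ ($K{\left(U,C \right)} = -2 + U \left(-3\right) = -2 - 3 U$)
$\left(K{\left(0,0 \right)} + \left(30 - 1\right)\right)^{2} = \left(\left(-2 - 0\right) + \left(30 - 1\right)\right)^{2} = \left(\left(-2 + 0\right) + 29\right)^{2} = \left(-2 + 29\right)^{2} = 27^{2} = 729$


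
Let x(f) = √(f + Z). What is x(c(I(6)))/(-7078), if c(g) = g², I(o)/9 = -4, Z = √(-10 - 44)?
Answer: -√(1296 + 3*I*√6)/7078 ≈ -0.0050862 - 1.442e-5*I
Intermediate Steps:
Z = 3*I*√6 (Z = √(-54) = 3*I*√6 ≈ 7.3485*I)
I(o) = -36 (I(o) = 9*(-4) = -36)
x(f) = √(f + 3*I*√6)
x(c(I(6)))/(-7078) = √((-36)² + 3*I*√6)/(-7078) = √(1296 + 3*I*√6)*(-1/7078) = -√(1296 + 3*I*√6)/7078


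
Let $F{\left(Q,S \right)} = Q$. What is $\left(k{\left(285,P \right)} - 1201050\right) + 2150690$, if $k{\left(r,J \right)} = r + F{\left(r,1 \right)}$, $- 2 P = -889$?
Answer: $950210$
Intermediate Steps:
$P = \frac{889}{2}$ ($P = \left(- \frac{1}{2}\right) \left(-889\right) = \frac{889}{2} \approx 444.5$)
$k{\left(r,J \right)} = 2 r$ ($k{\left(r,J \right)} = r + r = 2 r$)
$\left(k{\left(285,P \right)} - 1201050\right) + 2150690 = \left(2 \cdot 285 - 1201050\right) + 2150690 = \left(570 - 1201050\right) + 2150690 = -1200480 + 2150690 = 950210$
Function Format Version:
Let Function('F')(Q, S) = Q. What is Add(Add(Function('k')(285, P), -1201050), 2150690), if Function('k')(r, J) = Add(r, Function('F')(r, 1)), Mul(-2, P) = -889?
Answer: 950210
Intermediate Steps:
P = Rational(889, 2) (P = Mul(Rational(-1, 2), -889) = Rational(889, 2) ≈ 444.50)
Function('k')(r, J) = Mul(2, r) (Function('k')(r, J) = Add(r, r) = Mul(2, r))
Add(Add(Function('k')(285, P), -1201050), 2150690) = Add(Add(Mul(2, 285), -1201050), 2150690) = Add(Add(570, -1201050), 2150690) = Add(-1200480, 2150690) = 950210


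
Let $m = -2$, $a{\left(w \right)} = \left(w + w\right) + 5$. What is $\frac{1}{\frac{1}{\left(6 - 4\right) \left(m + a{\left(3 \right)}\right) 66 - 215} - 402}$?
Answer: $- \frac{973}{391145} \approx -0.0024876$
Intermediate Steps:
$a{\left(w \right)} = 5 + 2 w$ ($a{\left(w \right)} = 2 w + 5 = 5 + 2 w$)
$\frac{1}{\frac{1}{\left(6 - 4\right) \left(m + a{\left(3 \right)}\right) 66 - 215} - 402} = \frac{1}{\frac{1}{\left(6 - 4\right) \left(-2 + \left(5 + 2 \cdot 3\right)\right) 66 - 215} - 402} = \frac{1}{\frac{1}{2 \left(-2 + \left(5 + 6\right)\right) 66 - 215} - 402} = \frac{1}{\frac{1}{2 \left(-2 + 11\right) 66 - 215} - 402} = \frac{1}{\frac{1}{2 \cdot 9 \cdot 66 - 215} - 402} = \frac{1}{\frac{1}{18 \cdot 66 - 215} - 402} = \frac{1}{\frac{1}{1188 - 215} - 402} = \frac{1}{\frac{1}{973} - 402} = \frac{1}{- \frac{391145}{973}} = - \frac{973}{391145}$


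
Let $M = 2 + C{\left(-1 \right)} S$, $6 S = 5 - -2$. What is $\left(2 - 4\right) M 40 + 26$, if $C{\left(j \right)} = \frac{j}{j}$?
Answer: $- \frac{682}{3} \approx -227.33$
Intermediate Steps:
$C{\left(j \right)} = 1$
$S = \frac{7}{6}$ ($S = \frac{5 - -2}{6} = \frac{5 + 2}{6} = \frac{1}{6} \cdot 7 = \frac{7}{6} \approx 1.1667$)
$M = \frac{19}{6}$ ($M = 2 + 1 \cdot \frac{7}{6} = 2 + \frac{7}{6} = \frac{19}{6} \approx 3.1667$)
$\left(2 - 4\right) M 40 + 26 = \left(2 - 4\right) \frac{19}{6} \cdot 40 + 26 = \left(-2\right) \frac{19}{6} \cdot 40 + 26 = \left(- \frac{19}{3}\right) 40 + 26 = - \frac{760}{3} + 26 = - \frac{682}{3}$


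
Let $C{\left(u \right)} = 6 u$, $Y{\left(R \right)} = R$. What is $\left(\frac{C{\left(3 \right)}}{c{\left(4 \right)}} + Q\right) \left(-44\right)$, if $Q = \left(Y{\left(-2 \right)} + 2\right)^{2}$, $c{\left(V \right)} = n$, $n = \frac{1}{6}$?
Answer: $-4752$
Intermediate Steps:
$n = \frac{1}{6} \approx 0.16667$
$c{\left(V \right)} = \frac{1}{6}$
$Q = 0$ ($Q = \left(-2 + 2\right)^{2} = 0^{2} = 0$)
$\left(\frac{C{\left(3 \right)}}{c{\left(4 \right)}} + Q\right) \left(-44\right) = \left(6 \cdot 3 \frac{1}{\frac{1}{6}} + 0\right) \left(-44\right) = \left(18 \cdot 6 + 0\right) \left(-44\right) = \left(108 + 0\right) \left(-44\right) = 108 \left(-44\right) = -4752$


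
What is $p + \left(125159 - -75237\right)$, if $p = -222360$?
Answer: $-21964$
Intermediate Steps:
$p + \left(125159 - -75237\right) = -222360 + \left(125159 - -75237\right) = -222360 + \left(125159 + 75237\right) = -222360 + 200396 = -21964$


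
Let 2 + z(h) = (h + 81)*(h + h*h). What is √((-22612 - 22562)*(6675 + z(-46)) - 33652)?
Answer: I*√3574336054 ≈ 59786.0*I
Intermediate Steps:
z(h) = -2 + (81 + h)*(h + h²) (z(h) = -2 + (h + 81)*(h + h*h) = -2 + (81 + h)*(h + h²))
√((-22612 - 22562)*(6675 + z(-46)) - 33652) = √((-22612 - 22562)*(6675 + (-2 + (-46)³ + 81*(-46) + 82*(-46)²)) - 33652) = √(-45174*(6675 + (-2 - 97336 - 3726 + 82*2116)) - 33652) = √(-45174*(6675 + (-2 - 97336 - 3726 + 173512)) - 33652) = √(-45174*(6675 + 72448) - 33652) = √(-45174*79123 - 33652) = √(-3574302402 - 33652) = √(-3574336054) = I*√3574336054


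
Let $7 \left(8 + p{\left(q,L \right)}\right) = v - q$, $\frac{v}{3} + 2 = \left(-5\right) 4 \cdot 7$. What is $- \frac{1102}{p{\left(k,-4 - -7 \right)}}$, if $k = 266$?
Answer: $\frac{3857}{374} \approx 10.313$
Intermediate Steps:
$v = -426$ ($v = -6 + 3 \left(-5\right) 4 \cdot 7 = -6 + 3 \left(\left(-20\right) 7\right) = -6 + 3 \left(-140\right) = -6 - 420 = -426$)
$p{\left(q,L \right)} = - \frac{482}{7} - \frac{q}{7}$ ($p{\left(q,L \right)} = -8 + \frac{-426 - q}{7} = -8 - \left(\frac{426}{7} + \frac{q}{7}\right) = - \frac{482}{7} - \frac{q}{7}$)
$- \frac{1102}{p{\left(k,-4 - -7 \right)}} = - \frac{1102}{- \frac{482}{7} - 38} = - \frac{1102}{- \frac{748}{7}} = \left(-1102\right) \left(- \frac{7}{748}\right) = \frac{3857}{374}$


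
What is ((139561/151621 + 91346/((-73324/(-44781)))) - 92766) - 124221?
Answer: -581478935759/3607222 ≈ -1.6120e+5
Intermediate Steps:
((139561/151621 + 91346/((-73324/(-44781)))) - 92766) - 124221 = ((139561*(1/151621) + 91346/((-73324*(-1/44781)))) - 92766) - 124221 = ((2083/2263 + 91346/(3188/1947)) - 92766) - 124221 = ((2083/2263 + 91346*(1947/3188)) - 92766) - 124221 = ((2083/2263 + 88925331/1594) - 92766) - 124221 = (201241344355/3607222 - 92766) - 124221 = -133386211697/3607222 - 124221 = -581478935759/3607222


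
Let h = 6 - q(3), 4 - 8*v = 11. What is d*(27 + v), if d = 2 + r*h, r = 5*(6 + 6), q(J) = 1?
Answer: 31559/4 ≈ 7889.8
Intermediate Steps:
v = -7/8 (v = 1/2 - 1/8*11 = 1/2 - 11/8 = -7/8 ≈ -0.87500)
r = 60 (r = 5*12 = 60)
h = 5 (h = 6 - 1*1 = 6 - 1 = 5)
d = 302 (d = 2 + 60*5 = 2 + 300 = 302)
d*(27 + v) = 302*(27 - 7/8) = 302*(209/8) = 31559/4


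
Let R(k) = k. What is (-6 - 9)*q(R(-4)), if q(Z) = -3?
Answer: 45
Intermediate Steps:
(-6 - 9)*q(R(-4)) = (-6 - 9)*(-3) = -15*(-3) = 45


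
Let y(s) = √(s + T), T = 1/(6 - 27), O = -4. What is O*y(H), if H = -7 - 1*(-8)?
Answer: -8*√105/21 ≈ -3.9036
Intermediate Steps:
T = -1/21 (T = 1/(-21) = -1/21 ≈ -0.047619)
H = 1 (H = -7 + 8 = 1)
y(s) = √(-1/21 + s) (y(s) = √(s - 1/21) = √(-1/21 + s))
O*y(H) = -4*√(-21 + 441*1)/21 = -4*√(-21 + 441)/21 = -4*√420/21 = -4*2*√105/21 = -8*√105/21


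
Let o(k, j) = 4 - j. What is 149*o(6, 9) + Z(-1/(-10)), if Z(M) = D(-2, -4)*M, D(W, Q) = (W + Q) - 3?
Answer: -7459/10 ≈ -745.90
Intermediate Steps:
D(W, Q) = -3 + Q + W (D(W, Q) = (Q + W) - 3 = -3 + Q + W)
Z(M) = -9*M (Z(M) = (-3 - 4 - 2)*M = -9*M)
149*o(6, 9) + Z(-1/(-10)) = 149*(4 - 1*9) - (-9)/(-10) = 149*(4 - 9) - (-9)*(-1)/10 = 149*(-5) - 9*⅒ = -745 - 9/10 = -7459/10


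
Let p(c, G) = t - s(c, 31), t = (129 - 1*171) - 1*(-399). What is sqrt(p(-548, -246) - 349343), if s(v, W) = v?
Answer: I*sqrt(348438) ≈ 590.29*I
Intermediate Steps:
t = 357 (t = (129 - 171) + 399 = -42 + 399 = 357)
p(c, G) = 357 - c
sqrt(p(-548, -246) - 349343) = sqrt((357 - 1*(-548)) - 349343) = sqrt((357 + 548) - 349343) = sqrt(905 - 349343) = sqrt(-348438) = I*sqrt(348438)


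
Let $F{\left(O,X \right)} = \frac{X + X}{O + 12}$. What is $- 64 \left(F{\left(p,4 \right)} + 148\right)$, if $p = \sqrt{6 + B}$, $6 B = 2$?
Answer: $- \frac{3930368}{413} + \frac{512 \sqrt{57}}{413} \approx -9507.3$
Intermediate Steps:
$B = \frac{1}{3}$ ($B = \frac{1}{6} \cdot 2 = \frac{1}{3} \approx 0.33333$)
$p = \frac{\sqrt{57}}{3}$ ($p = \sqrt{6 + \frac{1}{3}} = \sqrt{\frac{19}{3}} = \frac{\sqrt{57}}{3} \approx 2.5166$)
$F{\left(O,X \right)} = \frac{2 X}{12 + O}$
$- 64 \left(F{\left(p,4 \right)} + 148\right) = - 64 \left(2 \cdot 4 \frac{1}{12 + \frac{\sqrt{57}}{3}} + 148\right) = - 64 \left(\frac{8}{12 + \frac{\sqrt{57}}{3}} + 148\right) = - 64 \left(148 + \frac{8}{12 + \frac{\sqrt{57}}{3}}\right) = -9472 - \frac{512}{12 + \frac{\sqrt{57}}{3}}$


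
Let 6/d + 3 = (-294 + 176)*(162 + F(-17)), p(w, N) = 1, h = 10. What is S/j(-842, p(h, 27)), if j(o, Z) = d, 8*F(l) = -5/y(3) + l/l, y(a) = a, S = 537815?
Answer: -61663178825/36 ≈ -1.7129e+9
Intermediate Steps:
F(l) = -1/12 (F(l) = (-5/3 + l/l)/8 = (-5*⅓ + 1)/8 = (-5/3 + 1)/8 = (⅛)*(-⅔) = -1/12)
d = -36/114655 (d = 6/(-3 + (-294 + 176)*(162 - 1/12)) = 6/(-3 - 118*1943/12) = 6/(-3 - 114637/6) = 6/(-114655/6) = 6*(-6/114655) = -36/114655 ≈ -0.00031399)
j(o, Z) = -36/114655
S/j(-842, p(h, 27)) = 537815/(-36/114655) = 537815*(-114655/36) = -61663178825/36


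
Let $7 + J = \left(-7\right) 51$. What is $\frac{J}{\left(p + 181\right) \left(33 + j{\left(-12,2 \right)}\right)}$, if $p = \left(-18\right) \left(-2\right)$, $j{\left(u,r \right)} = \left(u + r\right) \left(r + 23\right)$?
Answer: $\frac{52}{6727} \approx 0.00773$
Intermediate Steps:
$j{\left(u,r \right)} = \left(23 + r\right) \left(r + u\right)$ ($j{\left(u,r \right)} = \left(r + u\right) \left(23 + r\right) = \left(23 + r\right) \left(r + u\right)$)
$p = 36$
$J = -364$ ($J = -7 - 357 = -364$)
$\frac{J}{\left(p + 181\right) \left(33 + j{\left(-12,2 \right)}\right)} = - \frac{364}{\left(36 + 181\right) \left(33 + \left(2^{2} + 23 \cdot 2 + 23 \left(-12\right) + 2 \left(-12\right)\right)\right)} = - \frac{364}{217 \left(33 + \left(4 + 46 - 276 - 24\right)\right)} = - \frac{364}{217 \left(33 - 250\right)} = - \frac{364}{217 \left(-217\right)} = - \frac{364}{-47089} = \left(-364\right) \left(- \frac{1}{47089}\right) = \frac{52}{6727}$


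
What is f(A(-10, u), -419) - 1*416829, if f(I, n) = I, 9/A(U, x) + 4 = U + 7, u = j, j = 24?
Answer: -2917812/7 ≈ -4.1683e+5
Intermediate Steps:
u = 24
A(U, x) = 9/(3 + U) (A(U, x) = 9/(-4 + (U + 7)) = 9/(-4 + (7 + U)) = 9/(3 + U))
f(A(-10, u), -419) - 1*416829 = 9/(3 - 10) - 1*416829 = 9/(-7) - 416829 = 9*(-1/7) - 416829 = -9/7 - 416829 = -2917812/7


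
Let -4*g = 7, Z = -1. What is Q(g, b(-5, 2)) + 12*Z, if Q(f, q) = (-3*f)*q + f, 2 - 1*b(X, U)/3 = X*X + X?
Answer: -1189/4 ≈ -297.25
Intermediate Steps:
b(X, U) = 6 - 3*X - 3*X**2 (b(X, U) = 6 - 3*(X*X + X) = 6 - 3*(X**2 + X) = 6 - 3*(X + X**2) = 6 + (-3*X - 3*X**2) = 6 - 3*X - 3*X**2)
g = -7/4 (g = -1/4*7 = -7/4 ≈ -1.7500)
Q(f, q) = f - 3*f*q (Q(f, q) = -3*f*q + f = f - 3*f*q)
Q(g, b(-5, 2)) + 12*Z = -7*(1 - 3*(6 - 3*(-5) - 3*(-5)**2))/4 + 12*(-1) = -7*(1 - 3*(6 + 15 - 3*25))/4 - 12 = -7*(1 - 3*(6 + 15 - 75))/4 - 12 = -7*(1 - 3*(-54))/4 - 12 = -7*(1 + 162)/4 - 12 = -7/4*163 - 12 = -1141/4 - 12 = -1189/4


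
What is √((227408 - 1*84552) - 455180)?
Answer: 2*I*√78081 ≈ 558.86*I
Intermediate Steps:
√((227408 - 1*84552) - 455180) = √((227408 - 84552) - 455180) = √(142856 - 455180) = √(-312324) = 2*I*√78081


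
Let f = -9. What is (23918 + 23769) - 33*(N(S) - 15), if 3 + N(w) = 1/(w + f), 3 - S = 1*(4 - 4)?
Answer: 96573/2 ≈ 48287.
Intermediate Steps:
S = 3 (S = 3 - (4 - 4) = 3 - 0 = 3 - 1*0 = 3 + 0 = 3)
N(w) = -3 + 1/(-9 + w) (N(w) = -3 + 1/(w - 9) = -3 + 1/(-9 + w))
(23918 + 23769) - 33*(N(S) - 15) = (23918 + 23769) - 33*((28 - 3*3)/(-9 + 3) - 15) = 47687 - 33*((28 - 9)/(-6) - 15) = 47687 - 33*(-1/6*19 - 15) = 47687 - 33*(-19/6 - 15) = 47687 - 33*(-109/6) = 47687 + 1199/2 = 96573/2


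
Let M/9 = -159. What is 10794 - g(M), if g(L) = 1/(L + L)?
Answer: 30892429/2862 ≈ 10794.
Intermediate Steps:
M = -1431 (M = 9*(-159) = -1431)
g(L) = 1/(2*L)
10794 - g(M) = 10794 - 1/(2*(-1431)) = 10794 - (-1)/(2*1431) = 10794 - 1*(-1/2862) = 10794 + 1/2862 = 30892429/2862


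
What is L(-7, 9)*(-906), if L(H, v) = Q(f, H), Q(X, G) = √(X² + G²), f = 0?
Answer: -6342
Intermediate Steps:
Q(X, G) = √(G² + X²)
L(H, v) = √(H²) (L(H, v) = √(H² + 0²) = √(H² + 0) = √(H²))
L(-7, 9)*(-906) = √((-7)²)*(-906) = √49*(-906) = 7*(-906) = -6342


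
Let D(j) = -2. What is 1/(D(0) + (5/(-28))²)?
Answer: -784/1543 ≈ -0.50810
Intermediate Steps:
1/(D(0) + (5/(-28))²) = 1/(-2 + (5/(-28))²) = 1/(-2 + (5*(-1/28))²) = 1/(-2 + (-5/28)²) = 1/(-2 + 25/784) = 1/(-1543/784) = -784/1543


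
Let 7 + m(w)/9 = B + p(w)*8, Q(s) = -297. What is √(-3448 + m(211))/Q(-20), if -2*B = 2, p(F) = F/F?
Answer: -2*I*√862/297 ≈ -0.19771*I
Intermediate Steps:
p(F) = 1
B = -1 (B = -½*2 = -1)
m(w) = 0 (m(w) = -63 + 9*(-1 + 1*8) = -63 + 9*(-1 + 8) = -63 + 9*7 = -63 + 63 = 0)
√(-3448 + m(211))/Q(-20) = √(-3448 + 0)/(-297) = √(-3448)*(-1/297) = (2*I*√862)*(-1/297) = -2*I*√862/297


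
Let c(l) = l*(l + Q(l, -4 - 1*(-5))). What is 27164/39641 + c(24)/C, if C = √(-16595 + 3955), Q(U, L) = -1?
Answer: 27164/39641 - 69*I*√790/395 ≈ 0.68525 - 4.9098*I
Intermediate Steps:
C = 4*I*√790 (C = √(-12640) = 4*I*√790 ≈ 112.43*I)
c(l) = l*(-1 + l) (c(l) = l*(l - 1) = l*(-1 + l))
27164/39641 + c(24)/C = 27164/39641 + (24*(-1 + 24))/((4*I*√790)) = 27164*(1/39641) + (24*23)*(-I*√790/3160) = 27164/39641 + 552*(-I*√790/3160) = 27164/39641 - 69*I*√790/395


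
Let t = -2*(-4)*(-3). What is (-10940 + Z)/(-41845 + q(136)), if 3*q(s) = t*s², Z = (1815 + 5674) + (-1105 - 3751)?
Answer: 213/4867 ≈ 0.043764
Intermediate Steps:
t = -24 (t = 8*(-3) = -24)
Z = 2633 (Z = 7489 - 4856 = 2633)
q(s) = -8*s² (q(s) = (-24*s²)/3 = -8*s²)
(-10940 + Z)/(-41845 + q(136)) = (-10940 + 2633)/(-41845 - 8*136²) = -8307/(-41845 - 8*18496) = -8307/(-41845 - 147968) = -8307/(-189813) = -8307*(-1/189813) = 213/4867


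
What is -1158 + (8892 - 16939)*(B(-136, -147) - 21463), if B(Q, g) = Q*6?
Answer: 179277955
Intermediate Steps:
B(Q, g) = 6*Q
-1158 + (8892 - 16939)*(B(-136, -147) - 21463) = -1158 + (8892 - 16939)*(6*(-136) - 21463) = -1158 - 8047*(-816 - 21463) = -1158 - 8047*(-22279) = -1158 + 179279113 = 179277955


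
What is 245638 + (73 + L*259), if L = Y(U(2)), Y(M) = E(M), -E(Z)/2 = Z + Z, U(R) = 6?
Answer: 239495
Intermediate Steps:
E(Z) = -4*Z (E(Z) = -2*(Z + Z) = -4*Z)
Y(M) = -4*M
L = -24 (L = -4*6 = -24)
245638 + (73 + L*259) = 245638 + (73 - 24*259) = 245638 + (73 - 6216) = 245638 - 6143 = 239495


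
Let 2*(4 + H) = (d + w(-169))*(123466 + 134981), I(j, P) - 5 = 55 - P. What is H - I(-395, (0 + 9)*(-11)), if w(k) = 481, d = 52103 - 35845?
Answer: 4326144007/2 ≈ 2.1631e+9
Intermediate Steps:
d = 16258
I(j, P) = 60 - P (I(j, P) = 5 + (55 - P) = 60 - P)
H = 4326144325/2 (H = -4 + ((16258 + 481)*(123466 + 134981))/2 = -4 + (16739*258447)/2 = -4 + (½)*4326144333 = -4 + 4326144333/2 = 4326144325/2 ≈ 2.1631e+9)
H - I(-395, (0 + 9)*(-11)) = 4326144325/2 - (60 - (0 + 9)*(-11)) = 4326144325/2 - (60 - 9*(-11)) = 4326144325/2 - (60 - 1*(-99)) = 4326144325/2 - (60 + 99) = 4326144325/2 - 1*159 = 4326144325/2 - 159 = 4326144007/2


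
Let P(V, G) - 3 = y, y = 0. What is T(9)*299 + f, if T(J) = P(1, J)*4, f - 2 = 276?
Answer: 3866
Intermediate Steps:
f = 278 (f = 2 + 276 = 278)
P(V, G) = 3 (P(V, G) = 3 + 0 = 3)
T(J) = 12 (T(J) = 3*4 = 12)
T(9)*299 + f = 12*299 + 278 = 3588 + 278 = 3866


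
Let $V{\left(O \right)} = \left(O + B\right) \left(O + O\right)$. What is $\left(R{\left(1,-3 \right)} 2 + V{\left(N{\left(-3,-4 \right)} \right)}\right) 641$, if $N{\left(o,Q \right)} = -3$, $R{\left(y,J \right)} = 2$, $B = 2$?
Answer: $6410$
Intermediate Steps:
$V{\left(O \right)} = 2 O \left(2 + O\right)$ ($V{\left(O \right)} = \left(O + 2\right) \left(O + O\right) = \left(2 + O\right) 2 O = 2 O \left(2 + O\right)$)
$\left(R{\left(1,-3 \right)} 2 + V{\left(N{\left(-3,-4 \right)} \right)}\right) 641 = \left(2 \cdot 2 + 2 \left(-3\right) \left(2 - 3\right)\right) 641 = \left(4 + 2 \left(-3\right) \left(-1\right)\right) 641 = \left(4 + 6\right) 641 = 10 \cdot 641 = 6410$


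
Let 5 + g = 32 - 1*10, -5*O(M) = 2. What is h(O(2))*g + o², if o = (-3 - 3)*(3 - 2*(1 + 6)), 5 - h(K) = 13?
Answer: 4220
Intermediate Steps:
O(M) = -⅖ (O(M) = -⅕*2 = -⅖)
h(K) = -8 (h(K) = 5 - 1*13 = 5 - 13 = -8)
o = 66 (o = -6*(3 - 2*7) = -6*(3 - 14) = -6*(-11) = 66)
g = 17 (g = -5 + (32 - 1*10) = -5 + (32 - 10) = -5 + 22 = 17)
h(O(2))*g + o² = -8*17 + 66² = -136 + 4356 = 4220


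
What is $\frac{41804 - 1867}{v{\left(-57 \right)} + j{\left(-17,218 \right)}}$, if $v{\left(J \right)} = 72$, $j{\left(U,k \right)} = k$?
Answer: $\frac{39937}{290} \approx 137.71$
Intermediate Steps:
$\frac{41804 - 1867}{v{\left(-57 \right)} + j{\left(-17,218 \right)}} = \frac{41804 - 1867}{72 + 218} = \frac{41804 + \left(-16980 + 15113\right)}{290} = \left(41804 - 1867\right) \frac{1}{290} = 39937 \cdot \frac{1}{290} = \frac{39937}{290}$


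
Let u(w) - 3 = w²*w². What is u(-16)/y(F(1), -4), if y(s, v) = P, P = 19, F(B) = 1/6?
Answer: 65539/19 ≈ 3449.4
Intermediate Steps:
F(B) = ⅙
u(w) = 3 + w⁴ (u(w) = 3 + w²*w² = 3 + w⁴)
y(s, v) = 19
u(-16)/y(F(1), -4) = (3 + (-16)⁴)/19 = (3 + 65536)*(1/19) = 65539*(1/19) = 65539/19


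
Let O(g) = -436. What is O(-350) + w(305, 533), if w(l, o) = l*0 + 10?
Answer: -426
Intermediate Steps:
w(l, o) = 10 (w(l, o) = 0 + 10 = 10)
O(-350) + w(305, 533) = -436 + 10 = -426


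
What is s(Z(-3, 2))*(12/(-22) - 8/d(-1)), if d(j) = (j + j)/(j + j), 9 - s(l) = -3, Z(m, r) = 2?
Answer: -1128/11 ≈ -102.55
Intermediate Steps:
s(l) = 12 (s(l) = 9 - 1*(-3) = 9 + 3 = 12)
d(j) = 1 (d(j) = (2*j)/((2*j)) = (2*j)*(1/(2*j)) = 1)
s(Z(-3, 2))*(12/(-22) - 8/d(-1)) = 12*(12/(-22) - 8/1) = 12*(12*(-1/22) - 8*1) = 12*(-6/11 - 8) = 12*(-94/11) = -1128/11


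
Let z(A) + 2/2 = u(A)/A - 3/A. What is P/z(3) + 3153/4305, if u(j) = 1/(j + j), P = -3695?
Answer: 2727961/1435 ≈ 1901.0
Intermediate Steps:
u(j) = 1/(2*j)
z(A) = -1 + 1/(2*A**2) - 3/A (z(A) = -1 + ((1/(2*A))/A - 3/A) = -1 + (1/(2*A**2) - 3/A) = -1 + 1/(2*A**2) - 3/A)
P/z(3) + 3153/4305 = -3695*9/(1/2 - 1*3*(3 + 3)) + 3153/4305 = -3695*9/(1/2 - 1*3*6) + 3153*(1/4305) = -3695*9/(1/2 - 18) + 1051/1435 = -3695/((1/9)*(-35/2)) + 1051/1435 = -3695/(-35/18) + 1051/1435 = -3695*(-18/35) + 1051/1435 = 13302/7 + 1051/1435 = 2727961/1435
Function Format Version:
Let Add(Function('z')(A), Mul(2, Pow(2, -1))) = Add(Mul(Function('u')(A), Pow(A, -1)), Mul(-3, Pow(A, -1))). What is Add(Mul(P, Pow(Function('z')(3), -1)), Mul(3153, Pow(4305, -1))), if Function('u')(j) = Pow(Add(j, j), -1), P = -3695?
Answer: Rational(2727961, 1435) ≈ 1901.0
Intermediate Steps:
Function('u')(j) = Mul(Rational(1, 2), Pow(j, -1)) (Function('u')(j) = Pow(Mul(2, j), -1) = Mul(Rational(1, 2), Pow(j, -1)))
Function('z')(A) = Add(-1, Mul(Rational(1, 2), Pow(A, -2)), Mul(-3, Pow(A, -1))) (Function('z')(A) = Add(-1, Add(Mul(Mul(Rational(1, 2), Pow(A, -1)), Pow(A, -1)), Mul(-3, Pow(A, -1)))) = Add(-1, Add(Mul(Rational(1, 2), Pow(A, -2)), Mul(-3, Pow(A, -1)))) = Add(-1, Mul(Rational(1, 2), Pow(A, -2)), Mul(-3, Pow(A, -1))))
Add(Mul(P, Pow(Function('z')(3), -1)), Mul(3153, Pow(4305, -1))) = Add(Mul(-3695, Pow(Mul(Pow(3, -2), Add(Rational(1, 2), Mul(-1, 3, Add(3, 3)))), -1)), Mul(3153, Pow(4305, -1))) = Add(Mul(-3695, Pow(Mul(Rational(1, 9), Add(Rational(1, 2), Mul(-1, 3, 6))), -1)), Mul(3153, Rational(1, 4305))) = Add(Mul(-3695, Pow(Mul(Rational(1, 9), Add(Rational(1, 2), -18)), -1)), Rational(1051, 1435)) = Add(Mul(-3695, Pow(Mul(Rational(1, 9), Rational(-35, 2)), -1)), Rational(1051, 1435)) = Add(Mul(-3695, Pow(Rational(-35, 18), -1)), Rational(1051, 1435)) = Add(Mul(-3695, Rational(-18, 35)), Rational(1051, 1435)) = Add(Rational(13302, 7), Rational(1051, 1435)) = Rational(2727961, 1435)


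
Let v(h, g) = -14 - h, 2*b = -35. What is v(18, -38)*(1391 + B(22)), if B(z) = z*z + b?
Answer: -59440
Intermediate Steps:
b = -35/2 (b = (½)*(-35) = -35/2 ≈ -17.500)
B(z) = -35/2 + z² (B(z) = z*z - 35/2 = z² - 35/2 = -35/2 + z²)
v(18, -38)*(1391 + B(22)) = (-14 - 1*18)*(1391 + (-35/2 + 22²)) = (-14 - 18)*(1391 + (-35/2 + 484)) = -32*(1391 + 933/2) = -32*3715/2 = -59440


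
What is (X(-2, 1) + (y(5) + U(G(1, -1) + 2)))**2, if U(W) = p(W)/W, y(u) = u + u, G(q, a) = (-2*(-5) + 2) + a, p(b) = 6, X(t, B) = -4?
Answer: 7056/169 ≈ 41.751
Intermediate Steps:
G(q, a) = 12 + a (G(q, a) = (10 + 2) + a = 12 + a)
y(u) = 2*u
U(W) = 6/W
(X(-2, 1) + (y(5) + U(G(1, -1) + 2)))**2 = (-4 + (2*5 + 6/((12 - 1) + 2)))**2 = (-4 + (10 + 6/(11 + 2)))**2 = (-4 + (10 + 6/13))**2 = (-4 + 136/13)**2 = (84/13)**2 = 7056/169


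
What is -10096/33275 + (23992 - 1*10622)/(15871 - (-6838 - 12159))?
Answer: 46429711/580116350 ≈ 0.080035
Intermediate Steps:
-10096/33275 + (23992 - 1*10622)/(15871 - (-6838 - 12159)) = -10096*1/33275 + (23992 - 10622)/(15871 - 1*(-18997)) = -10096/33275 + 13370/(15871 + 18997) = -10096/33275 + 13370/34868 = -10096/33275 + 13370*(1/34868) = -10096/33275 + 6685/17434 = 46429711/580116350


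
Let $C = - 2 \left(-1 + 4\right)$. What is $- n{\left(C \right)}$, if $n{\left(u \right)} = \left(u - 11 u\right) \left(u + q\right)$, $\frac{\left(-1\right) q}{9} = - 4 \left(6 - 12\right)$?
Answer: $13320$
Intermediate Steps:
$q = -216$ ($q = - 9 \left(- 4 \left(6 - 12\right)\right) = - 9 \left(\left(-4\right) \left(-6\right)\right) = \left(-9\right) 24 = -216$)
$C = -6$ ($C = \left(-2\right) 3 = -6$)
$n{\left(u \right)} = - 10 u \left(-216 + u\right)$ ($n{\left(u \right)} = \left(u - 11 u\right) \left(u - 216\right) = - 10 u \left(-216 + u\right)$)
$- n{\left(C \right)} = - 10 \left(-6\right) \left(216 - -6\right) = - 10 \left(-6\right) \left(216 + 6\right) = - 10 \left(-6\right) 222 = \left(-1\right) \left(-13320\right) = 13320$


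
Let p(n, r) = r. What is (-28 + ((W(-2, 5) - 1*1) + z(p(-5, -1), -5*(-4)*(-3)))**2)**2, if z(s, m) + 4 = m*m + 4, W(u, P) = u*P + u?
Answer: 165547877304681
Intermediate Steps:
W(u, P) = u + P*u (W(u, P) = P*u + u = u + P*u)
z(s, m) = m**2 (z(s, m) = -4 + (m*m + 4) = -4 + (m**2 + 4) = -4 + (4 + m**2) = m**2)
(-28 + ((W(-2, 5) - 1*1) + z(p(-5, -1), -5*(-4)*(-3)))**2)**2 = (-28 + ((-2*(1 + 5) - 1*1) + (-5*(-4)*(-3))**2)**2)**2 = (-28 + ((-2*6 - 1) + (20*(-3))**2)**2)**2 = (-28 + ((-12 - 1) + (-60)**2)**2)**2 = (-28 + (-13 + 3600)**2)**2 = (-28 + 3587**2)**2 = (-28 + 12866569)**2 = 12866541**2 = 165547877304681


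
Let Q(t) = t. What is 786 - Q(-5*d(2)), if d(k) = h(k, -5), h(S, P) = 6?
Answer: 816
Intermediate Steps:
d(k) = 6
786 - Q(-5*d(2)) = 786 - (-5)*6 = 786 - 1*(-30) = 786 + 30 = 816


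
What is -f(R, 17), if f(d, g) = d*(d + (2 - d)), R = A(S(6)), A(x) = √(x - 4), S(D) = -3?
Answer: -2*I*√7 ≈ -5.2915*I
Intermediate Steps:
A(x) = √(-4 + x)
R = I*√7 (R = √(-4 - 3) = √(-7) = I*√7 ≈ 2.6458*I)
f(d, g) = 2*d (f(d, g) = d*2 = 2*d)
-f(R, 17) = -2*I*√7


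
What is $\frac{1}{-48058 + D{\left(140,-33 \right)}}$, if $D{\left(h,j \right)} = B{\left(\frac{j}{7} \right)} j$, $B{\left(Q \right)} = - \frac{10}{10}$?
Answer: $- \frac{1}{48025} \approx -2.0822 \cdot 10^{-5}$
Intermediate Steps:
$B{\left(Q \right)} = -1$ ($B{\left(Q \right)} = \left(-10\right) \frac{1}{10} = -1$)
$D{\left(h,j \right)} = - j$
$\frac{1}{-48058 + D{\left(140,-33 \right)}} = \frac{1}{-48058 - -33} = \frac{1}{-48058 + 33} = \frac{1}{-48025} = - \frac{1}{48025}$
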